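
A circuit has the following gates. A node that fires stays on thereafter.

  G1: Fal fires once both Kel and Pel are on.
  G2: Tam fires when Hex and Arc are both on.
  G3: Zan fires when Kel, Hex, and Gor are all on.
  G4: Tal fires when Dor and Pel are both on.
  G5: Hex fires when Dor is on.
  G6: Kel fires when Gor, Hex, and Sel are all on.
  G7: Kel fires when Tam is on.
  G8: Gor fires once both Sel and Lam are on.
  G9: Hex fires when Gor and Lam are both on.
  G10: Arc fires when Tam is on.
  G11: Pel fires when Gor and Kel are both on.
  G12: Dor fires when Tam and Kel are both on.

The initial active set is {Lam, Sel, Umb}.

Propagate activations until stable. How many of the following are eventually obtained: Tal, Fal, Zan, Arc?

Sel and Lam are on, so Gor fires (G8).
G9: Gor and Lam on → Hex on.
G6: Gor, Hex, and Sel on → Kel on.
G3: Kel, Hex, and Gor on → Zan on.
Gor and Kel are on, so Pel fires (G11).
G1: Kel and Pel on → Fal on.
Tal would need Dor and Pel (G4), but Dor never turns on.
Fal: reached.
Zan: reached.
Arc would need Tam (G10), but Tam never turns on.
Reached: Fal and Zan — 2 of the 4.

2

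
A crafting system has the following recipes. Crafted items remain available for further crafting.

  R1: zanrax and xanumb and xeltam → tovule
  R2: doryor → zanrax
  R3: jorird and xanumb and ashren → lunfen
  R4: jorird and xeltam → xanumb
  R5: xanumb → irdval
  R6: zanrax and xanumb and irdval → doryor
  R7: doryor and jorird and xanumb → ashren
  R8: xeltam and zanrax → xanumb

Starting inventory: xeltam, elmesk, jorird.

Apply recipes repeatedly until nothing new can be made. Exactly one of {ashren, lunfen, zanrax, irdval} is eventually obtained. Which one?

jorird and xeltam → xanumb (R4).
Using R5, xanumb makes irdval.
ashren would need doryor, jorird, and xanumb (R7), but doryor is never obtained. lunfen would need jorird, xanumb, and ashren (R3), but ashren is never obtained. zanrax would need doryor (R2), but doryor is never obtained.

irdval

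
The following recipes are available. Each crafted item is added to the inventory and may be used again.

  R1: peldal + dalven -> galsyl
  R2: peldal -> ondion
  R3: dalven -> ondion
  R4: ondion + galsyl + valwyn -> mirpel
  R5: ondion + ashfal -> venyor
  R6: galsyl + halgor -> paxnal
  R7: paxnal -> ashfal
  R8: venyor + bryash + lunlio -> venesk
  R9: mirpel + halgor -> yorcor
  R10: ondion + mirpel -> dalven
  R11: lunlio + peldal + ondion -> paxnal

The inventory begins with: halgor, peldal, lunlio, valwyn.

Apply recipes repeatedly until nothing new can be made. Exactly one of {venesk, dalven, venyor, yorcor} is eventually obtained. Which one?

peldal -> ondion (R2).
Using R11, lunlio, peldal, and ondion make paxnal.
Using R7, paxnal makes ashfal.
Using R5, ondion and ashfal make venyor.
dalven would need ondion and mirpel (R10), but mirpel is never obtained. yorcor would need mirpel and halgor (R9), but mirpel is never obtained. venesk would need venyor, bryash, and lunlio (R8), but bryash is never obtained.

venyor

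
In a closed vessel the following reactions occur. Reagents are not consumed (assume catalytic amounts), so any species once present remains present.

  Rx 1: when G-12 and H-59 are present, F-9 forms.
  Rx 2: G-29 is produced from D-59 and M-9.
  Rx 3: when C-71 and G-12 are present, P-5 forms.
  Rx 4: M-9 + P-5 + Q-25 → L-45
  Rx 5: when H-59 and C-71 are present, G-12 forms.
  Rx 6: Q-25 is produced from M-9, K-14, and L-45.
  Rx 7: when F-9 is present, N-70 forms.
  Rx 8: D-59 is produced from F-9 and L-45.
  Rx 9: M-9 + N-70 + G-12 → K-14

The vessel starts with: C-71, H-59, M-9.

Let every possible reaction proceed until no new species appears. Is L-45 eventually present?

L-45 would need M-9, P-5, and Q-25 (Rx 4), but Q-25 never forms.

No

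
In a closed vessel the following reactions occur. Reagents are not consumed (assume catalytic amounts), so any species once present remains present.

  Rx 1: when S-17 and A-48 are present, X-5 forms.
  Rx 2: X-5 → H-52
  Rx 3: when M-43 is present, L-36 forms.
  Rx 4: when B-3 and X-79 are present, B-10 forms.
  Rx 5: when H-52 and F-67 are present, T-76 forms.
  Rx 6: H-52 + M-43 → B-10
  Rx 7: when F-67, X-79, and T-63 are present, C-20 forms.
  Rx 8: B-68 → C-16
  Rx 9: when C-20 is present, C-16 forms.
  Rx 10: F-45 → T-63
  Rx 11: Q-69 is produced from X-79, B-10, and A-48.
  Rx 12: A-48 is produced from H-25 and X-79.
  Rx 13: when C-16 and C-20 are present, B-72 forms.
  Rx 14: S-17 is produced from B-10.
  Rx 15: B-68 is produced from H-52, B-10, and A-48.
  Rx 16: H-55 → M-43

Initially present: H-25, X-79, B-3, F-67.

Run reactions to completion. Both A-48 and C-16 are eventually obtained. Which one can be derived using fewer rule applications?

A-48

A-48: H-25 and X-79 present → A-48 forms (Rx 12). [1 rule application]
C-16: H-25 and X-79 present → A-48 forms (Rx 12). B-3 and X-79 present → B-10 forms (Rx 4). B-10 present → S-17 forms (Rx 14). S-17 and A-48 present → X-5 forms (Rx 1). X-5 present → H-52 forms (Rx 2). H-52, B-10, and A-48 present → B-68 forms (Rx 15). B-68 present → C-16 forms (Rx 8). [7 rule applications]
A-48 needs fewer.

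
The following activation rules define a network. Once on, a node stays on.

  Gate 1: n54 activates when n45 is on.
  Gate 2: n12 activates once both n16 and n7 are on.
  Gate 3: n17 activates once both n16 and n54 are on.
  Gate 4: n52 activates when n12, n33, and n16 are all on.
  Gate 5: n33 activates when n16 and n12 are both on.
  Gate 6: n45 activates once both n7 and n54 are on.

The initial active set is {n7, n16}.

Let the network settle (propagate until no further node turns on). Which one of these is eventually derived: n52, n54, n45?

n52

Gate 2: n16 and n7 on → n12 on.
Gate 5: n16 and n12 on → n33 on.
n12, n33, and n16 are on, so n52 activates (Gate 4).
n54 would need n45 (Gate 1), but n45 never turns on. n45 would need n7 and n54 (Gate 6), but n54 never turns on.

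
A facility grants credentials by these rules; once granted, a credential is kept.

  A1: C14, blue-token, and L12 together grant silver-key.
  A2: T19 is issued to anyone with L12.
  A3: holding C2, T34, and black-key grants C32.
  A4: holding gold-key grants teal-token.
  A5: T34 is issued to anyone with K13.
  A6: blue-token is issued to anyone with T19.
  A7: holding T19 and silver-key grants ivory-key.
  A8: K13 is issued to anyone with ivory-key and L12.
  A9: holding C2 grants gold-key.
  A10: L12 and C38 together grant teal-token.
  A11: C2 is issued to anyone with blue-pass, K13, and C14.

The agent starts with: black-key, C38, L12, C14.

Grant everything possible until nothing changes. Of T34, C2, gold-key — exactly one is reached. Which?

Holding L12 grants T19 (A2).
Holding T19 grants blue-token (A6).
Holding C14, blue-token, and L12 grants silver-key (A1).
Holding T19 and silver-key grants ivory-key (A7).
Holding ivory-key and L12 grants K13 (A8).
Holding K13 grants T34 (A5).
C2 would need blue-pass, K13, and C14 (A11), but blue-pass is never granted. gold-key would need C2 (A9), but C2 is never granted.

T34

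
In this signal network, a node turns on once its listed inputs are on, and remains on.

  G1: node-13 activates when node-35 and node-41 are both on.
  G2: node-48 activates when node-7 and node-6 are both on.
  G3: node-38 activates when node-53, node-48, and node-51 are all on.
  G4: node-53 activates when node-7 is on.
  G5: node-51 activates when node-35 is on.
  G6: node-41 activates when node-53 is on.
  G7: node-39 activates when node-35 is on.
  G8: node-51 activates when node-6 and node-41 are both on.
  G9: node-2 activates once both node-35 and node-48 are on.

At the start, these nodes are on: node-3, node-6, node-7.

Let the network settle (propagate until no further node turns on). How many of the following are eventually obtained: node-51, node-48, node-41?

3

G2: node-7 and node-6 on → node-48 on.
G4: node-7 on → node-53 on.
node-53 is on, so node-41 activates (G6).
G8: node-6 and node-41 on → node-51 on.
node-51: reached.
node-48: reached.
node-41: reached.
All 3 are reached.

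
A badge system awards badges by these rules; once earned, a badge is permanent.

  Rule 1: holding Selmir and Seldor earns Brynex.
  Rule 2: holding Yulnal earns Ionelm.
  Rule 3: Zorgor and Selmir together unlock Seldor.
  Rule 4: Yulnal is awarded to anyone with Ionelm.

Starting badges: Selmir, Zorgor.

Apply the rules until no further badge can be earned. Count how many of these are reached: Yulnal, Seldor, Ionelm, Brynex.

2

With Zorgor and Selmir, Seldor is earned (Rule 3).
With Selmir and Seldor, Brynex is earned (Rule 1).
Yulnal would need Ionelm (Rule 4), but Ionelm is never earned.
Seldor: reached.
Ionelm would need Yulnal (Rule 2), but Yulnal is never earned.
Brynex: reached.
Reached: Seldor and Brynex — 2 of the 4.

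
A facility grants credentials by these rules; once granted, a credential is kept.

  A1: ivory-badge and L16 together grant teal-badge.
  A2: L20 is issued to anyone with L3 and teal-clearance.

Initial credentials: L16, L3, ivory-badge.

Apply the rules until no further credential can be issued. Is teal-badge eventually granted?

Holding ivory-badge and L16 grants teal-badge (A1).

Yes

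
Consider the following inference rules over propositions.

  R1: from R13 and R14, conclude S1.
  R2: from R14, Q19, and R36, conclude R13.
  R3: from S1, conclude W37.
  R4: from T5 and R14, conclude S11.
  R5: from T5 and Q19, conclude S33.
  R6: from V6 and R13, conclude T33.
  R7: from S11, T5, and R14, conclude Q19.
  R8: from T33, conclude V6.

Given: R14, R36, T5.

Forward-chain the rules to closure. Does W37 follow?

Yes

T5 and R14 hold, so S11 follows (R4).
S11, T5, and R14 hold, so Q19 follows (R7).
R14, Q19, and R36 hold, so R13 follows (R2).
R13 and R14 hold, so S1 follows (R1).
S1 holds, so W37 follows (R3).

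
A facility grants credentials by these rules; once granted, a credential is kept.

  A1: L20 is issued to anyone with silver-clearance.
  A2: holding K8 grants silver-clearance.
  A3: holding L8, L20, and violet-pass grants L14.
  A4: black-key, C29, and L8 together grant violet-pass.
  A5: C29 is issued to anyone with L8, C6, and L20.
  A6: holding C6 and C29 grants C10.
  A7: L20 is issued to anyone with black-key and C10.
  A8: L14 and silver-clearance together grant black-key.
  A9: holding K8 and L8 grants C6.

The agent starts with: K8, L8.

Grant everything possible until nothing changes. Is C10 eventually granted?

Yes

Holding K8 and L8 grants C6 (A9).
Holding K8 grants silver-clearance (A2).
Holding silver-clearance grants L20 (A1).
Holding L8, C6, and L20 grants C29 (A5).
Holding C6 and C29 grants C10 (A6).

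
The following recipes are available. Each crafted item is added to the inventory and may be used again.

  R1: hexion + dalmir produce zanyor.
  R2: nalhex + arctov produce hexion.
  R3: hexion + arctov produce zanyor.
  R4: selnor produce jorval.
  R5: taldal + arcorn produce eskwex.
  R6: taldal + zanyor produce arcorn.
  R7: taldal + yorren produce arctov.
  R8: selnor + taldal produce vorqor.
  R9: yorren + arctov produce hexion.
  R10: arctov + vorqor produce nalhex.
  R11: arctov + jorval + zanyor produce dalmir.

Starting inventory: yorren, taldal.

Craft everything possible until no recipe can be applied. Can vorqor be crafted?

No

vorqor would need selnor and taldal (R8), but selnor is never obtained.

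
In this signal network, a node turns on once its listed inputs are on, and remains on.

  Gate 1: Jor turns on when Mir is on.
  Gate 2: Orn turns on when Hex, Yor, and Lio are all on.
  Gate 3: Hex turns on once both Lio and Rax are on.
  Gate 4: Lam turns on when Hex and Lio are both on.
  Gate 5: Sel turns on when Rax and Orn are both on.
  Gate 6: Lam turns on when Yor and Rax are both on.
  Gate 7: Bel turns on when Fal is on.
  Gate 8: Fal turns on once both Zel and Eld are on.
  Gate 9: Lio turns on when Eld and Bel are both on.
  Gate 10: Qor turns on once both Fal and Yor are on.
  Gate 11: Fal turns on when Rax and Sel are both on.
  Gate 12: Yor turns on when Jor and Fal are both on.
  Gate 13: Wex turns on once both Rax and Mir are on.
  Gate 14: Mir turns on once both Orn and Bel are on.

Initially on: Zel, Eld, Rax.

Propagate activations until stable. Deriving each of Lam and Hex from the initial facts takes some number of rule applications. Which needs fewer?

Hex: Zel and Eld are on, so Fal turns on (Gate 8). Gate 7: Fal on → Bel on. Gate 9: Eld and Bel on → Lio on. Lio and Rax are on, so Hex turns on (Gate 3). [4 rule applications]
Lam: Gate 8: Zel and Eld on → Fal on. Fal is on, so Bel turns on (Gate 7). Gate 9: Eld and Bel on → Lio on. Gate 3: Lio and Rax on → Hex on. Gate 4: Hex and Lio on → Lam on. [5 rule applications]
Hex needs fewer.

Hex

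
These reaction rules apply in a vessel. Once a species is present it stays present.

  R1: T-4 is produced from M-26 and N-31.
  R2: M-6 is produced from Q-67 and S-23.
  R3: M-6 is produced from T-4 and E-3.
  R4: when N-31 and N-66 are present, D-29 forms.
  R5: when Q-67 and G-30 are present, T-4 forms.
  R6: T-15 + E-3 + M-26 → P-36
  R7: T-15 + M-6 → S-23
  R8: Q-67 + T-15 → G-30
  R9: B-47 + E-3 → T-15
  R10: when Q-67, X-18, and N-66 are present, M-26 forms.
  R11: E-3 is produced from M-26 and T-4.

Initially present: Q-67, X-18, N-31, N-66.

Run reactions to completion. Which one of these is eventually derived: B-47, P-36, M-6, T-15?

M-6

Q-67, X-18, and N-66 present → M-26 forms (R10).
M-26 and N-31 present → T-4 forms (R1).
M-26 and T-4 present → E-3 forms (R11).
T-4 and E-3 present → M-6 forms (R3).
P-36 would need T-15, E-3, and M-26 (R6), but T-15 never forms. T-15 would need B-47 and E-3 (R9), but B-47 never forms. No rule produces B-47, and it is not given.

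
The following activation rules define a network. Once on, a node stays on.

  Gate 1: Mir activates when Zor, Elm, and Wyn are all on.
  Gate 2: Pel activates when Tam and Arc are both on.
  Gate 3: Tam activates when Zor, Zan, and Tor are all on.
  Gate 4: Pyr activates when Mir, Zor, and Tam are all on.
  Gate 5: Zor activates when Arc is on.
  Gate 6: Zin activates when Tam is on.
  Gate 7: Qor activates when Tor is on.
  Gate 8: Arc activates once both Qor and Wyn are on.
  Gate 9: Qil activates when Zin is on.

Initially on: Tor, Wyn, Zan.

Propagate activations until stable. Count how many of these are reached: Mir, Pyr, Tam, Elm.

Tor is on, so Qor activates (Gate 7).
Gate 8: Qor and Wyn on → Arc on.
Gate 5: Arc on → Zor on.
Zor, Zan, and Tor are on, so Tam activates (Gate 3).
Mir would need Zor, Elm, and Wyn (Gate 1), but Elm never turns on.
Pyr would need Mir, Zor, and Tam (Gate 4), but Mir never turns on.
Tam: reached.
No rule produces Elm, and it is not given.
Reached: Tam — 1 of the 4.

1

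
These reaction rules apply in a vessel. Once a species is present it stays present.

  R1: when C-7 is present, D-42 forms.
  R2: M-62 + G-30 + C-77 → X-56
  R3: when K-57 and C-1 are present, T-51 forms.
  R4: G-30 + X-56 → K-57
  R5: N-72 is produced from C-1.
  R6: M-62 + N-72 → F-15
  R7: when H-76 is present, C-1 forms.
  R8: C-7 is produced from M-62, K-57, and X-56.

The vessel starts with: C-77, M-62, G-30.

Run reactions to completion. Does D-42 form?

Yes

M-62, G-30, and C-77 present → X-56 forms (R2).
G-30 and X-56 present → K-57 forms (R4).
M-62, K-57, and X-56 present → C-7 forms (R8).
C-7 present → D-42 forms (R1).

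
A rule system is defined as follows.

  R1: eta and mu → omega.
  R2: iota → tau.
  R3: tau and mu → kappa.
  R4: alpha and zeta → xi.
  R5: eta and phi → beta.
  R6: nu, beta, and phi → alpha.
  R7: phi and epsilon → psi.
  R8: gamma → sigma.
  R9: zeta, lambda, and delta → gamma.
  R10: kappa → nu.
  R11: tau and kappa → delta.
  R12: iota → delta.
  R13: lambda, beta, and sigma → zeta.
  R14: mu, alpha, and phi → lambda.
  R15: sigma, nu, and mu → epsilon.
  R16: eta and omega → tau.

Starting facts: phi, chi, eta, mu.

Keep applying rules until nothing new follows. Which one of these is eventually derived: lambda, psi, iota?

From eta and phi, R5 gives beta.
eta and mu hold, so omega follows (R1).
From eta and omega, R16 gives tau.
tau and mu hold, so kappa follows (R3).
kappa holds, so nu follows (R10).
From nu, beta, and phi, R6 gives alpha.
From mu, alpha, and phi, R14 gives lambda.
No rule produces iota, and it is not given. psi would need phi and epsilon (R7), but epsilon is never established.

lambda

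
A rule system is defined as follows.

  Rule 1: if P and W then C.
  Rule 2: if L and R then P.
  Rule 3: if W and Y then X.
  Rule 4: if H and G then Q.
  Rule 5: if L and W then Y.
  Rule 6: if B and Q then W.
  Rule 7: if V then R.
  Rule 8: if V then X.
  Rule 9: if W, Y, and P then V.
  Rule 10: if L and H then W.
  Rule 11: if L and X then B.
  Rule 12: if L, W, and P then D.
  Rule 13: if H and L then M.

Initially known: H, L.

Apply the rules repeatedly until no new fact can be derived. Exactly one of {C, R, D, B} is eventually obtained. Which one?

L and H hold, so W follows (Rule 10).
From L and W, Rule 5 gives Y.
From W and Y, Rule 3 gives X.
L and X hold, so B follows (Rule 11).
D would need L, W, and P (Rule 12), but P is never established. C would need P and W (Rule 1), but P is never established. R would need V (Rule 7), but V is never established.

B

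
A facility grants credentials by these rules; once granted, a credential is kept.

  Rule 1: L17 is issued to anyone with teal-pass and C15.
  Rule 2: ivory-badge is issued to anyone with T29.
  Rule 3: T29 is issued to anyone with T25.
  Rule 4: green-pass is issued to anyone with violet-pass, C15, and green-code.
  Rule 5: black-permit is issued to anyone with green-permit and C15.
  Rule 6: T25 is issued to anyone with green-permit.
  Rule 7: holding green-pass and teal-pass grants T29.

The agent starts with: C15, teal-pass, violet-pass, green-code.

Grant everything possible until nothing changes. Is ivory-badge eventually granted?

Holding violet-pass, C15, and green-code grants green-pass (Rule 4).
Holding green-pass and teal-pass grants T29 (Rule 7).
Holding T29 grants ivory-badge (Rule 2).

Yes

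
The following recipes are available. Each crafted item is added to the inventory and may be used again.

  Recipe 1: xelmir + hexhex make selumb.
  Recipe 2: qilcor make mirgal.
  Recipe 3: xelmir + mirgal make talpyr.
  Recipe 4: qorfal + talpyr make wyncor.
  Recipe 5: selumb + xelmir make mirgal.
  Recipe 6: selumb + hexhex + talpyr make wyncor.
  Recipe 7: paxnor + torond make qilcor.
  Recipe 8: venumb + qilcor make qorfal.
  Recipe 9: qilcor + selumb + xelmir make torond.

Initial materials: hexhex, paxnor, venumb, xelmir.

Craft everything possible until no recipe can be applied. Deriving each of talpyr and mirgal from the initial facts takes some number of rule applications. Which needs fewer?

mirgal

mirgal: xelmir + hexhex → selumb (Recipe 1). Using Recipe 5, selumb and xelmir make mirgal. [2 rule applications]
talpyr: xelmir + hexhex → selumb (Recipe 1). selumb + xelmir → mirgal (Recipe 5). xelmir + mirgal → talpyr (Recipe 3). [3 rule applications]
mirgal needs fewer.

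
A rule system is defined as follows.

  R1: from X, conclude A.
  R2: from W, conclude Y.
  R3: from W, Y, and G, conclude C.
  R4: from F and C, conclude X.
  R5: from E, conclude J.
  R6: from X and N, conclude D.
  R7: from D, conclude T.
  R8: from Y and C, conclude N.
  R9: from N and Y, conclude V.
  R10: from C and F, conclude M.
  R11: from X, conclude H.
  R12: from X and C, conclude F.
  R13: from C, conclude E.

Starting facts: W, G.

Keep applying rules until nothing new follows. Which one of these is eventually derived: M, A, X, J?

J

W holds, so Y follows (R2).
W, Y, and G hold, so C follows (R3).
C holds, so E follows (R13).
E holds, so J follows (R5).
M would need C and F (R10), but F is never established. A would need X (R1), but X is never established. X would need F and C (R4), but F is never established.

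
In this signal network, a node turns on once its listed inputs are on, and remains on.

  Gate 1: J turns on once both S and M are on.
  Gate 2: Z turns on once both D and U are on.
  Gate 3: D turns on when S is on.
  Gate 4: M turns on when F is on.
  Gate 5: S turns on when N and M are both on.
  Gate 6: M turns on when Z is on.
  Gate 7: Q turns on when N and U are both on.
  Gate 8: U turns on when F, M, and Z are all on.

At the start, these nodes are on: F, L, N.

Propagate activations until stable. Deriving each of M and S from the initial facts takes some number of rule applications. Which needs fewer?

M

M: F is on, so M turns on (Gate 4). [1 rule application]
S: Gate 4: F on → M on. N and M are on, so S turns on (Gate 5). [2 rule applications]
M needs fewer.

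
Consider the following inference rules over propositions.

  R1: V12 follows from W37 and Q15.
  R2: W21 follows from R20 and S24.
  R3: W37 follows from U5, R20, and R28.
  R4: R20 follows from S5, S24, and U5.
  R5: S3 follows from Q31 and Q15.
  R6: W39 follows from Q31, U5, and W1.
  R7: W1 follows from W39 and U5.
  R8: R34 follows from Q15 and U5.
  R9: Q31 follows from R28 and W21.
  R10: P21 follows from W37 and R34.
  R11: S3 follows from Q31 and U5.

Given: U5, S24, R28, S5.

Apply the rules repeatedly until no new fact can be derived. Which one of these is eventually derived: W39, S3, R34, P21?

S3

From S5, S24, and U5, R4 gives R20.
From R20 and S24, R2 gives W21.
From R28 and W21, R9 gives Q31.
Q31 and U5 hold, so S3 follows (R11).
W39 would need Q31, U5, and W1 (R6), but W1 is never established. R34 would need Q15 and U5 (R8), but Q15 is never established. P21 would need W37 and R34 (R10), but R34 is never established.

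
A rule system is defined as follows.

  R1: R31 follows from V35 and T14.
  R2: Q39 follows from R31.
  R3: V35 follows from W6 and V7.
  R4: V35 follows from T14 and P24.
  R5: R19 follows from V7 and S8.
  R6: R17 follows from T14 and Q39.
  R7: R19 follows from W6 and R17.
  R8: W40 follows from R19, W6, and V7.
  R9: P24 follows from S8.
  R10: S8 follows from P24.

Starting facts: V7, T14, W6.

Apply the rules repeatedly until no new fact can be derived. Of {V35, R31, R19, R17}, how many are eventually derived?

W6 and V7 hold, so V35 follows (R3).
From V35 and T14, R1 gives R31.
From R31, R2 gives Q39.
From T14 and Q39, R6 gives R17.
W6 and R17 hold, so R19 follows (R7).
V35: reached.
R31: reached.
R19: reached.
R17: reached.
All 4 are reached.

4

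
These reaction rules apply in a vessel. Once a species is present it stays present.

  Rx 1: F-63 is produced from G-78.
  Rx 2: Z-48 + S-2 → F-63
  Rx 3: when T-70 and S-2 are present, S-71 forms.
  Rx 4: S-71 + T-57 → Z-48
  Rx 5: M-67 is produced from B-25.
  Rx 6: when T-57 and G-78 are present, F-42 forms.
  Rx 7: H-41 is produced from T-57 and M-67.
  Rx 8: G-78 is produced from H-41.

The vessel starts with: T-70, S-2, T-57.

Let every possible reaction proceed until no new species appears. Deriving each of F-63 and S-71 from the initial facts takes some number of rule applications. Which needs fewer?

S-71: T-70 and S-2 present → S-71 forms (Rx 3). [1 rule application]
F-63: T-70 and S-2 present → S-71 forms (Rx 3). S-71 and T-57 present → Z-48 forms (Rx 4). Z-48 and S-2 present → F-63 forms (Rx 2). [3 rule applications]
S-71 needs fewer.

S-71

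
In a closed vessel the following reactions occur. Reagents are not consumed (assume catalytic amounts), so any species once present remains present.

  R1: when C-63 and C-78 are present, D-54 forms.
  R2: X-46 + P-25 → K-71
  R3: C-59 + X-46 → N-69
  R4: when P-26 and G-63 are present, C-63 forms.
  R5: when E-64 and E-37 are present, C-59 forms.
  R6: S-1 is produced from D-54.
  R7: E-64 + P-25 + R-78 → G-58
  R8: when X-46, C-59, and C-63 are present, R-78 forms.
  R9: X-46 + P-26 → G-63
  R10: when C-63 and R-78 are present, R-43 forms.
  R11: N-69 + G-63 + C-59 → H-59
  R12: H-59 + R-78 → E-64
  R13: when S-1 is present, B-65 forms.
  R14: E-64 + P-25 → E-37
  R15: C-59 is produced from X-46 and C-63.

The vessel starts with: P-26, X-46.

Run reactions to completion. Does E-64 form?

X-46 and P-26 present → G-63 forms (R9).
P-26 and G-63 present → C-63 forms (R4).
X-46 and C-63 present → C-59 forms (R15).
C-59 and X-46 present → N-69 forms (R3).
X-46, C-59, and C-63 present → R-78 forms (R8).
N-69, G-63, and C-59 present → H-59 forms (R11).
H-59 and R-78 present → E-64 forms (R12).

Yes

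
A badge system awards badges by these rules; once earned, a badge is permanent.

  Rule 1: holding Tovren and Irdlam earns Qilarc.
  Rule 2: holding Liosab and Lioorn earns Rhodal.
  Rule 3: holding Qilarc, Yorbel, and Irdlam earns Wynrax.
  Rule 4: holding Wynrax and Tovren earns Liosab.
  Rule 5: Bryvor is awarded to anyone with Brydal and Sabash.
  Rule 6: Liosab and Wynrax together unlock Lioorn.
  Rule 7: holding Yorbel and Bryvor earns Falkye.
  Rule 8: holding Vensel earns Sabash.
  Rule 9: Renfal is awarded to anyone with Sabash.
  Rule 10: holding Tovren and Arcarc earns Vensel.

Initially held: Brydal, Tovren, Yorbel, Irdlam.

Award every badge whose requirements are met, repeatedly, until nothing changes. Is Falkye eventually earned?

No

Falkye would need Yorbel and Bryvor (Rule 7), but Bryvor is never earned.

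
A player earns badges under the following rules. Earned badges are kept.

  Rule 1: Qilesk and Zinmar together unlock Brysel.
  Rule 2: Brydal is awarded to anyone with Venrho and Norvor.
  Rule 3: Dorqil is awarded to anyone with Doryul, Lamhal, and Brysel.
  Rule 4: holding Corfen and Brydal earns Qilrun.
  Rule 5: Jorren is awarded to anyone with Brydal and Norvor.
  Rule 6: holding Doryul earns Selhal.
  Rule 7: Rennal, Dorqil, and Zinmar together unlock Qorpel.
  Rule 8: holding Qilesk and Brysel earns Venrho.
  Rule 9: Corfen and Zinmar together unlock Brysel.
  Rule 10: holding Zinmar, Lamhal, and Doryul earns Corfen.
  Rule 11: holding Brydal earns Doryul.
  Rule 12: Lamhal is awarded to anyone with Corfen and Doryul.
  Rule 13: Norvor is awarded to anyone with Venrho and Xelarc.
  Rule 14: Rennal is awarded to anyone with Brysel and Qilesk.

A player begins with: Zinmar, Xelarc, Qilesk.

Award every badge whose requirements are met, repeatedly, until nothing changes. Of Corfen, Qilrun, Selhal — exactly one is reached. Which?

Selhal

With Qilesk and Zinmar, Brysel is earned (Rule 1).
With Qilesk and Brysel, Venrho is earned (Rule 8).
With Venrho and Xelarc, Norvor is earned (Rule 13).
With Venrho and Norvor, Brydal is earned (Rule 2).
With Brydal, Doryul is earned (Rule 11).
With Doryul, Selhal is earned (Rule 6).
Qilrun would need Corfen and Brydal (Rule 4), but Corfen is never earned. Corfen would need Zinmar, Lamhal, and Doryul (Rule 10), but Lamhal is never earned.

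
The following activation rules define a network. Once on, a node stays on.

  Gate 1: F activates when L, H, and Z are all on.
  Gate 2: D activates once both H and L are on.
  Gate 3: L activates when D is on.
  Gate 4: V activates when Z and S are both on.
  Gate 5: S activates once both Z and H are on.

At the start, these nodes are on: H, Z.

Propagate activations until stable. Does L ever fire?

L would need D (Gate 3), but D never turns on.

No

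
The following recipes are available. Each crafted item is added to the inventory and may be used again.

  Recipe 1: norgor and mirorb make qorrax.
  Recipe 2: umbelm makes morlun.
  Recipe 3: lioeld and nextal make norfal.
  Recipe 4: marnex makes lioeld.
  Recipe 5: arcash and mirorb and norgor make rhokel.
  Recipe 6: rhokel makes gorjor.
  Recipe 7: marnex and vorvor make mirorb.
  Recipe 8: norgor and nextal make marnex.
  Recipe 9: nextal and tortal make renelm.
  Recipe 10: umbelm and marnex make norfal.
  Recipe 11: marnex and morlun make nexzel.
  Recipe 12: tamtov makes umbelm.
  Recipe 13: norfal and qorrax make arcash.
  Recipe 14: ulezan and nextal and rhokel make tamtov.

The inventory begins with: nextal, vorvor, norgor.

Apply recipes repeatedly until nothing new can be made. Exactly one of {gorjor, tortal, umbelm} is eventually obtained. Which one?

norgor and nextal → marnex (Recipe 8).
marnex and vorvor → mirorb (Recipe 7).
marnex → lioeld (Recipe 4).
Using Recipe 3, lioeld and nextal make norfal.
Using Recipe 1, norgor and mirorb make qorrax.
norfal and qorrax → arcash (Recipe 13).
arcash and mirorb and norgor → rhokel (Recipe 5).
rhokel → gorjor (Recipe 6).
No rule produces tortal, and it is not given. umbelm would need tamtov (Recipe 12), but tamtov is never obtained.

gorjor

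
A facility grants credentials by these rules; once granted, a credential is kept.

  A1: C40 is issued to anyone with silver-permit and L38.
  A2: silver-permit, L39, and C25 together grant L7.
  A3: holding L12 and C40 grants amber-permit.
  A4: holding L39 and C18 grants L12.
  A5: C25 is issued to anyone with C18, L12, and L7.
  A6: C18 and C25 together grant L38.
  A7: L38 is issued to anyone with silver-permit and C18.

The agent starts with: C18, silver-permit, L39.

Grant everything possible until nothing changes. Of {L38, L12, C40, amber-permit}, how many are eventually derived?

4

Holding L39 and C18 grants L12 (A4).
Holding silver-permit and C18 grants L38 (A7).
Holding silver-permit and L38 grants C40 (A1).
Holding L12 and C40 grants amber-permit (A3).
L38: reached.
L12: reached.
C40: reached.
amber-permit: reached.
All 4 are reached.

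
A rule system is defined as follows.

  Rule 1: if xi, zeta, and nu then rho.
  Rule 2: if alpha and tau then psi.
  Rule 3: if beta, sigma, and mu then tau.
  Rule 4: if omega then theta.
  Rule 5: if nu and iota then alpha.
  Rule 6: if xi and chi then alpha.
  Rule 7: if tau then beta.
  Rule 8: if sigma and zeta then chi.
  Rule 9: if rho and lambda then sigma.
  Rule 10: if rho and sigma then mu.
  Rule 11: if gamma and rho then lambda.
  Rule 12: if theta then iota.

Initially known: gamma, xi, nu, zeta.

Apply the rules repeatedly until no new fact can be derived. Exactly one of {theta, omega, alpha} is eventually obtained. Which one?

From xi, zeta, and nu, Rule 1 gives rho.
From gamma and rho, Rule 11 gives lambda.
rho and lambda hold, so sigma follows (Rule 9).
From sigma and zeta, Rule 8 gives chi.
xi and chi hold, so alpha follows (Rule 6).
theta would need omega (Rule 4), but omega is never established. No rule produces omega, and it is not given.

alpha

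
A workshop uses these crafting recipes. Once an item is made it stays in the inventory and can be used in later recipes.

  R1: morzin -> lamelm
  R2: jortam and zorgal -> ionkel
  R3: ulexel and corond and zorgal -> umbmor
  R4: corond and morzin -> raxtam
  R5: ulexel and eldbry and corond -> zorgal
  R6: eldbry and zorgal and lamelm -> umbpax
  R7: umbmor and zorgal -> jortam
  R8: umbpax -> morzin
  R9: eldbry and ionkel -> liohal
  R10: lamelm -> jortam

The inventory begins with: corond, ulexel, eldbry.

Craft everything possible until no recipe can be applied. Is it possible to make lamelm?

No

lamelm would need morzin (R1), but morzin is never obtained.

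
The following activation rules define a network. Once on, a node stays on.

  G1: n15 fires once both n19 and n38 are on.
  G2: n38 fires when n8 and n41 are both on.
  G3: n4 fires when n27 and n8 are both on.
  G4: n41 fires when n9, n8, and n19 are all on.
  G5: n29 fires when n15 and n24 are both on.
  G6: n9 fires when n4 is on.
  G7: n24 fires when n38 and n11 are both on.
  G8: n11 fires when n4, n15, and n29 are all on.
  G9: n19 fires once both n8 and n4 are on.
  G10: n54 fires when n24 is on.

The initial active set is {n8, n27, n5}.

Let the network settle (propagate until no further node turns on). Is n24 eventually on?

No

n24 would need n38 and n11 (G7), but n11 never turns on.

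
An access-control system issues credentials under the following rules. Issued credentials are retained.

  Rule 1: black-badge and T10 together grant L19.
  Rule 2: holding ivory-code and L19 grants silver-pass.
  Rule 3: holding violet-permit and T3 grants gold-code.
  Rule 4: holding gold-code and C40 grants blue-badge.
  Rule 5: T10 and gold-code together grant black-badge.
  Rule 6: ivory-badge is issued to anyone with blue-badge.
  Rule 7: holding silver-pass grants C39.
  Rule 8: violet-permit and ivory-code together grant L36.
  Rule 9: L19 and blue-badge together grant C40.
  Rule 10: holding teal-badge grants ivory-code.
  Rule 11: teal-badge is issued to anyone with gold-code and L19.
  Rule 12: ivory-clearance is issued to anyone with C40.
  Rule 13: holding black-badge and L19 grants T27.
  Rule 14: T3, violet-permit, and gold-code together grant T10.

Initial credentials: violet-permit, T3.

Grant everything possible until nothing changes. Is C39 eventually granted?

Holding violet-permit and T3 grants gold-code (Rule 3).
Holding T3, violet-permit, and gold-code grants T10 (Rule 14).
Holding T10 and gold-code grants black-badge (Rule 5).
Holding black-badge and T10 grants L19 (Rule 1).
Holding gold-code and L19 grants teal-badge (Rule 11).
Holding teal-badge grants ivory-code (Rule 10).
Holding ivory-code and L19 grants silver-pass (Rule 2).
Holding silver-pass grants C39 (Rule 7).

Yes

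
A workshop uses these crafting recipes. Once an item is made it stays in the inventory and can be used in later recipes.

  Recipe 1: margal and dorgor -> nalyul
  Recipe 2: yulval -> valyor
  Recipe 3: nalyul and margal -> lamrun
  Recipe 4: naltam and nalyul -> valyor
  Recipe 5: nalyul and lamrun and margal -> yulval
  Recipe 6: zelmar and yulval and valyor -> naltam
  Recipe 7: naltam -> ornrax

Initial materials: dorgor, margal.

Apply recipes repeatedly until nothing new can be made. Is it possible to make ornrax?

ornrax would need naltam (Recipe 7), but naltam is never obtained.

No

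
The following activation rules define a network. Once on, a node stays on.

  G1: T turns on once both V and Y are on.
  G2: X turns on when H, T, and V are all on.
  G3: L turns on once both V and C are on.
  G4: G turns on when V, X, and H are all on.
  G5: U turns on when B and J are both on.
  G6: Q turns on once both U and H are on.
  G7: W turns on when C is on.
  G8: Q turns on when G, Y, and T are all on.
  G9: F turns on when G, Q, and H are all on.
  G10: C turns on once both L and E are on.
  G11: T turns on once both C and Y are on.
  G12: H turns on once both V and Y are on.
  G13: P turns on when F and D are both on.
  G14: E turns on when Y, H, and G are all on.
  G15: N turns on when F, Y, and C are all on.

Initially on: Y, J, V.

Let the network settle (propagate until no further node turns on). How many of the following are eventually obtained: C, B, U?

0

C would need L and E (G10), but L never turns on.
No rule produces B, and it is not given.
U would need B and J (G5), but B never turns on.
None of the 3 are reached.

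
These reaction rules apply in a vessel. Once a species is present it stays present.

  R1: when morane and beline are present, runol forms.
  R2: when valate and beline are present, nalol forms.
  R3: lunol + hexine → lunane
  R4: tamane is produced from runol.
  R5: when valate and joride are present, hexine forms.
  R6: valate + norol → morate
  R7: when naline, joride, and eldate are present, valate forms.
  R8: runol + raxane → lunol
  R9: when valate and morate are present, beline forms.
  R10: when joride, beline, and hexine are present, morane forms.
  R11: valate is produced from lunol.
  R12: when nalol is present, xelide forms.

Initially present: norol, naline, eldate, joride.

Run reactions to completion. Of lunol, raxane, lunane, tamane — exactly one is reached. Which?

naline, joride, and eldate present → valate forms (R7).
valate and joride present → hexine forms (R5).
valate and norol present → morate forms (R6).
valate and morate present → beline forms (R9).
joride, beline, and hexine present → morane forms (R10).
morane and beline present → runol forms (R1).
runol present → tamane forms (R4).
lunol would need runol and raxane (R8), but raxane never forms. lunane would need lunol and hexine (R3), but lunol never forms. No rule produces raxane, and it is not given.

tamane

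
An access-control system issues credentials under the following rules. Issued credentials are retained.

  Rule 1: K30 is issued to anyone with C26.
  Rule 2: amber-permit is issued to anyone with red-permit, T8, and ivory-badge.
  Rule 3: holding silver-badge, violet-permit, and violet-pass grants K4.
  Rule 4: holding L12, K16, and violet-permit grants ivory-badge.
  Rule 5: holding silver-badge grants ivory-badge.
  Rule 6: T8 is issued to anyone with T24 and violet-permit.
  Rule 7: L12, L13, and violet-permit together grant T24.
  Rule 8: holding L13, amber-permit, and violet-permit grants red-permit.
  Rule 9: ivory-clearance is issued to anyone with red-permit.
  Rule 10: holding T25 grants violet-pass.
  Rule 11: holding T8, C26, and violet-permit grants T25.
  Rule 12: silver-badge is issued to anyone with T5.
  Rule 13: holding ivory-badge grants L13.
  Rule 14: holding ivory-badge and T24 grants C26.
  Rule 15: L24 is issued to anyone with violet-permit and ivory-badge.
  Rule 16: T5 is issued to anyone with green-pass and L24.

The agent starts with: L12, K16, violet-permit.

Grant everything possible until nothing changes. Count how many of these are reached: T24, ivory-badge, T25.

Holding L12, K16, and violet-permit grants ivory-badge (Rule 4).
Holding ivory-badge grants L13 (Rule 13).
Holding L12, L13, and violet-permit grants T24 (Rule 7).
Holding ivory-badge and T24 grants C26 (Rule 14).
Holding T24 and violet-permit grants T8 (Rule 6).
Holding T8, C26, and violet-permit grants T25 (Rule 11).
T24: reached.
ivory-badge: reached.
T25: reached.
All 3 are reached.

3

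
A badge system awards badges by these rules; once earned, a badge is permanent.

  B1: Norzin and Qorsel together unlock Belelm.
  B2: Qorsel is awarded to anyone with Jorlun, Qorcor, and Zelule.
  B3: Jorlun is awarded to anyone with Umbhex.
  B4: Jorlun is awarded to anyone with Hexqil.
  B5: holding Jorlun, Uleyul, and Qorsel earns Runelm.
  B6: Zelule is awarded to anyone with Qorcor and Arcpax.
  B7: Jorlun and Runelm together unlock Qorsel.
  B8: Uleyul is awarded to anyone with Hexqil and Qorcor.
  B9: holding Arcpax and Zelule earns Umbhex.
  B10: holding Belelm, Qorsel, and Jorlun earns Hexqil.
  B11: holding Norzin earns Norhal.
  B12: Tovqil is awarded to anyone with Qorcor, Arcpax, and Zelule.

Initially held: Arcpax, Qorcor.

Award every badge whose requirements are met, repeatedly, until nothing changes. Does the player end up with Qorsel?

Yes

With Qorcor and Arcpax, Zelule is earned (B6).
With Arcpax and Zelule, Umbhex is earned (B9).
With Umbhex, Jorlun is earned (B3).
With Jorlun, Qorcor, and Zelule, Qorsel is earned (B2).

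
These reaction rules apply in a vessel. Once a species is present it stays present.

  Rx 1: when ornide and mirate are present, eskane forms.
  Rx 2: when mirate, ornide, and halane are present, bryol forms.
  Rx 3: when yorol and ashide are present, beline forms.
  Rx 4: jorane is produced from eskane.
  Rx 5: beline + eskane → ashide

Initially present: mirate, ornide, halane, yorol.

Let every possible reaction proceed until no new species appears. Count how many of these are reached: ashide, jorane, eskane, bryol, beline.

mirate, ornide, and halane present → bryol forms (Rx 2).
ornide and mirate present → eskane forms (Rx 1).
eskane present → jorane forms (Rx 4).
ashide would need beline and eskane (Rx 5), but beline never forms.
jorane: reached.
eskane: reached.
bryol: reached.
beline would need yorol and ashide (Rx 3), but ashide never forms.
Reached: jorane, eskane, and bryol — 3 of the 5.

3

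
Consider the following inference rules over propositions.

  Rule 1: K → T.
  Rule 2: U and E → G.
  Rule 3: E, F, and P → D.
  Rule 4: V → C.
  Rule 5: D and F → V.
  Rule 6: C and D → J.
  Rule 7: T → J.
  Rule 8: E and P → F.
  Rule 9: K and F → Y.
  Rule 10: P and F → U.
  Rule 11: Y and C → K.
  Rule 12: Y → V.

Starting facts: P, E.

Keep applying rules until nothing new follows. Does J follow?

From E and P, Rule 8 gives F.
E, F, and P hold, so D follows (Rule 3).
D and F hold, so V follows (Rule 5).
From V, Rule 4 gives C.
From C and D, Rule 6 gives J.

Yes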